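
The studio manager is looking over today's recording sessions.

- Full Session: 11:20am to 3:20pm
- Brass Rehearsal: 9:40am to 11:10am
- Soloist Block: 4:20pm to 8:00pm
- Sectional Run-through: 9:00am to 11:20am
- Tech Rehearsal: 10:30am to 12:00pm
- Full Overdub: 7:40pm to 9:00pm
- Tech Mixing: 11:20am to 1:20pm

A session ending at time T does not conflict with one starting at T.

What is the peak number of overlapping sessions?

3

Sort all start/end points and keep a running count:
9:00am start Sectional Run-through → 1
9:40am start Brass Rehearsal → 2
10:30am start Tech Rehearsal → 3
11:10am end Brass Rehearsal → 2
11:20am end Sectional Run-through → 1
11:20am start Full Session → 2
11:20am start Tech Mixing → 3
12:00pm end Tech Rehearsal → 2
1:20pm end Tech Mixing → 1
3:20pm end Full Session → 0
4:20pm start Soloist Block → 1
7:40pm start Full Overdub → 2
8:00pm end Soloist Block → 1
9:00pm end Full Overdub → 0
Peak is 3, at 10:30am (Brass Rehearsal, Sectional Run-through, Tech Rehearsal).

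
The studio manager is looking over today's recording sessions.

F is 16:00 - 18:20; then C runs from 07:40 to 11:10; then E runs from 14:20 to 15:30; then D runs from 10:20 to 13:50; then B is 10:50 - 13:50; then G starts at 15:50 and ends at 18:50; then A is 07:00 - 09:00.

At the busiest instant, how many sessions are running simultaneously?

Sort all start/end points and keep a running count:
07:00 start A → 1
07:40 start C → 2
09:00 end A → 1
10:20 start D → 2
10:50 start B → 3
11:10 end C → 2
13:50 end B → 1
13:50 end D → 0
14:20 start E → 1
15:30 end E → 0
15:50 start G → 1
16:00 start F → 2
18:20 end F → 1
18:50 end G → 0
Peak is 3, at 10:50 (B, C, D).

3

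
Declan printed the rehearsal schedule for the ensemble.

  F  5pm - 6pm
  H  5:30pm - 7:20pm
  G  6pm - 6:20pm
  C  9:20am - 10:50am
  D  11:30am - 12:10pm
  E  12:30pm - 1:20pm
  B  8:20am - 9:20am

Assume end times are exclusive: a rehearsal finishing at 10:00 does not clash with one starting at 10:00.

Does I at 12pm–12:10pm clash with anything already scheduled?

B: ends 9:20am at or before I starts 12pm → clear.
C: ends 10:50am at or before I starts 12pm → clear.
D: starts 11:30am before I ends 12:10pm, and ends 12:10pm after I starts 12pm → overlap.
E: starts 12:30pm at or after I ends 12:10pm → clear.
F: starts 5pm at or after I ends 12:10pm → clear.
H: starts 5:30pm at or after I ends 12:10pm → clear.
G: starts 6pm at or after I ends 12:10pm → clear.
I overlaps D.

Yes — it overlaps D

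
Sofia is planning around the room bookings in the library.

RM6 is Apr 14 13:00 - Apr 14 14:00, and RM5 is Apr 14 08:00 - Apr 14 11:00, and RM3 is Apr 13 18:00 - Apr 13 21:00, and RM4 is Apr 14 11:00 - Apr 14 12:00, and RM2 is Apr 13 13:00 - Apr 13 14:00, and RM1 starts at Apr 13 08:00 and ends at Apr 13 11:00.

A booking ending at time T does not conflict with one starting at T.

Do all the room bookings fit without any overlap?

Sorted by start: RM1, RM2, RM3, RM5, RM4, RM6.
RM2 starts after RM1 ends, so nothing later overlaps RM1 either.
RM3 starts after RM2 ends, so nothing later overlaps RM2 either.
RM5 starts after RM3 ends, so nothing later overlaps RM3 either.
RM4 starts exactly when RM5 ends (back-to-back, no overlap), so nothing later overlaps RM5 either.
RM6 starts after RM4 ends.
Every pair is clear; the schedule has no overlaps.

Yes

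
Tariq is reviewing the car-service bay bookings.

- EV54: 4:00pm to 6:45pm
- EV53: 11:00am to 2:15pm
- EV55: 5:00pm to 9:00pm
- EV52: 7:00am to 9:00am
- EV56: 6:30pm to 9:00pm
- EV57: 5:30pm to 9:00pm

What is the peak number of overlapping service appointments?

Sort all start/end points and keep a running count:
7:00am start EV52 → 1
9:00am end EV52 → 0
11:00am start EV53 → 1
2:15pm end EV53 → 0
4:00pm start EV54 → 1
5:00pm start EV55 → 2
5:30pm start EV57 → 3
6:30pm start EV56 → 4
6:45pm end EV54 → 3
9:00pm end EV55 → 2
9:00pm end EV56 → 1
9:00pm end EV57 → 0
Peak is 4, at 6:30pm (EV54, EV55, EV56, EV57).

4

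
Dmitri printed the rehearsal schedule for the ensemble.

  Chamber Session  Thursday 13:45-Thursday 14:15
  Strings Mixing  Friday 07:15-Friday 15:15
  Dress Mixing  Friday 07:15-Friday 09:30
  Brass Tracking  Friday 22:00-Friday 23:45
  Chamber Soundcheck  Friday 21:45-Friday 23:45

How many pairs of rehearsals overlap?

Check each pair: they overlap iff neither finishes before the other starts.
Sorted by start: Chamber Session, Strings Mixing, Dress Mixing, Chamber Soundcheck, Brass Tracking.
Strings Mixing starts after Chamber Session ends — done with Chamber Session.
Dress Mixing starts before Strings Mixing ends → Strings Mixing and Dress Mixing overlap.
Chamber Soundcheck starts after Strings Mixing ends — done with Strings Mixing.
Chamber Soundcheck starts after Dress Mixing ends — done with Dress Mixing.
Brass Tracking starts before Chamber Soundcheck ends → Chamber Soundcheck and Brass Tracking overlap.
Overlapping pairs: Brass Tracking & Chamber Soundcheck, Dress Mixing & Strings Mixing — 2 in total.

2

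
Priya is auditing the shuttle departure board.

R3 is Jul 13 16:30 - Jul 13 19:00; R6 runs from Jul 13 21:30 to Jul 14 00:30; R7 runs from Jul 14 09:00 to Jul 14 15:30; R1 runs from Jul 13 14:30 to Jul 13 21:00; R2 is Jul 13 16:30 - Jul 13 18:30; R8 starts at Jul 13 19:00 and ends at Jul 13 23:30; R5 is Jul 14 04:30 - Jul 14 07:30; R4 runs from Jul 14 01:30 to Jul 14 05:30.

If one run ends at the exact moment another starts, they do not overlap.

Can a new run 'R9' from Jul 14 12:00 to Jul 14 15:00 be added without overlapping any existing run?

R1: ends Jul 13 21:00 at or before R9 starts Jul 14 12:00 → clear.
R2: ends Jul 13 18:30 at or before R9 starts Jul 14 12:00 → clear.
R3: ends Jul 13 19:00 at or before R9 starts Jul 14 12:00 → clear.
R8: ends Jul 13 23:30 at or before R9 starts Jul 14 12:00 → clear.
R6: ends Jul 14 00:30 at or before R9 starts Jul 14 12:00 → clear.
R4: ends Jul 14 05:30 at or before R9 starts Jul 14 12:00 → clear.
R5: ends Jul 14 07:30 at or before R9 starts Jul 14 12:00 → clear.
R7: starts Jul 14 09:00 before R9 ends Jul 14 15:00, and ends Jul 14 15:30 after R9 starts Jul 14 12:00 → overlap.
R9 overlaps R7.

No — it overlaps R7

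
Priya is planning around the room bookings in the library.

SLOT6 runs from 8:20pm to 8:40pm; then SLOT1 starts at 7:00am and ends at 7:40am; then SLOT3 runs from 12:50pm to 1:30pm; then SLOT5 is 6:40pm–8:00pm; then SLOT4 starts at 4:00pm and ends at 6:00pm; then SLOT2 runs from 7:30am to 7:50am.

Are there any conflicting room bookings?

Two intervals overlap when each starts before the other ends.
Sorted by start: SLOT1, SLOT2, SLOT3, SLOT4, SLOT5, SLOT6.
SLOT2 starts before SLOT1 ends → SLOT1 and SLOT2 overlap.
That's a conflict, so the schedule is not conflict-free.

Yes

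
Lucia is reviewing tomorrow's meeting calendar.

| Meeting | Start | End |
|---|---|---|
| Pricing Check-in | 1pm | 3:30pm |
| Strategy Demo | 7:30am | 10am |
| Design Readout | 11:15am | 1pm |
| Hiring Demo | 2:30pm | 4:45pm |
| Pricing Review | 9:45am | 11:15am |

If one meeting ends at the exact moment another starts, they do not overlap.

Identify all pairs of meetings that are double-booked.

Sorted by start: Strategy Demo, Pricing Review, Design Readout, Pricing Check-in, Hiring Demo.
Pricing Review starts before Strategy Demo ends → Strategy Demo and Pricing Review overlap.
Design Readout starts after Strategy Demo ends — done with Strategy Demo.
Design Readout starts exactly when Pricing Review ends (back-to-back, no overlap) — done with Pricing Review.
Pricing Check-in starts exactly when Design Readout ends (back-to-back, no overlap) — done with Design Readout.
Hiring Demo starts before Pricing Check-in ends → Pricing Check-in and Hiring Demo overlap.

Hiring Demo & Pricing Check-in, Pricing Review & Strategy Demo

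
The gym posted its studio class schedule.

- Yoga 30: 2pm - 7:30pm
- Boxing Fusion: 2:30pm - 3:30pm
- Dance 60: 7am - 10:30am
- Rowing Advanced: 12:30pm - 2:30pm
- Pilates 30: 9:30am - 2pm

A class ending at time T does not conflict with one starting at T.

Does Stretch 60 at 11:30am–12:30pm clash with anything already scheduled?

Dance 60: ends 10:30am at or before Stretch 60 starts 11:30am → clear.
Pilates 30: starts 9:30am before Stretch 60 ends 12:30pm, and ends 2pm after Stretch 60 starts 11:30am → overlap.
Rowing Advanced: starts 12:30pm at or after Stretch 60 ends 12:30pm → clear.
Yoga 30: starts 2pm at or after Stretch 60 ends 12:30pm → clear.
Boxing Fusion: starts 2:30pm at or after Stretch 60 ends 12:30pm → clear.
Stretch 60 overlaps Pilates 30.

Yes — it overlaps Pilates 30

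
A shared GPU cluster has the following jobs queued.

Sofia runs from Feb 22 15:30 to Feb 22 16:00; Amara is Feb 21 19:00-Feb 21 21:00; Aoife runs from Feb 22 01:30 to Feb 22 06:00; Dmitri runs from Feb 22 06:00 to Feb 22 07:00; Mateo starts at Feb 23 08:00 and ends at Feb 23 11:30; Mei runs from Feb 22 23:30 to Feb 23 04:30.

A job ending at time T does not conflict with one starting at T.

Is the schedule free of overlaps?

Yes

Two intervals overlap when each starts before the other ends.
Sorted by start: Amara, Aoife, Dmitri, Sofia, Mei, Mateo.
Aoife starts after Amara ends, so Amara has no further overlaps.
Dmitri starts exactly when Aoife ends (back-to-back, no overlap), so Aoife has no further overlaps.
Sofia starts after Dmitri ends, so Dmitri has no further overlaps.
Mei starts after Sofia ends, so Sofia has no further overlaps.
Mateo starts after Mei ends.
Every pair is clear; the schedule has no overlaps.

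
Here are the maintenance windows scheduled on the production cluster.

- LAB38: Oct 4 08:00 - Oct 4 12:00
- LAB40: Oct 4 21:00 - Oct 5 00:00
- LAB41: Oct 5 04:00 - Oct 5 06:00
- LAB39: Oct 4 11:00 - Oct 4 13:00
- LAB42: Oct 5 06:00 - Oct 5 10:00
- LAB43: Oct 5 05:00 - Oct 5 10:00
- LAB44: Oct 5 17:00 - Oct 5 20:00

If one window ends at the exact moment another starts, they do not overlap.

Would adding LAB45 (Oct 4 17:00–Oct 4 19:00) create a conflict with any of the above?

No — it doesn't clash with anything

LAB38: ends Oct 4 12:00 at or before LAB45 starts Oct 4 17:00 → clear.
LAB39: ends Oct 4 13:00 at or before LAB45 starts Oct 4 17:00 → clear.
LAB40: starts Oct 4 21:00 at or after LAB45 ends Oct 4 19:00 → clear.
LAB41: starts Oct 5 04:00 at or after LAB45 ends Oct 4 19:00 → clear.
LAB43: starts Oct 5 05:00 at or after LAB45 ends Oct 4 19:00 → clear.
LAB42: starts Oct 5 06:00 at or after LAB45 ends Oct 4 19:00 → clear.
LAB44: starts Oct 5 17:00 at or after LAB45 ends Oct 4 19:00 → clear.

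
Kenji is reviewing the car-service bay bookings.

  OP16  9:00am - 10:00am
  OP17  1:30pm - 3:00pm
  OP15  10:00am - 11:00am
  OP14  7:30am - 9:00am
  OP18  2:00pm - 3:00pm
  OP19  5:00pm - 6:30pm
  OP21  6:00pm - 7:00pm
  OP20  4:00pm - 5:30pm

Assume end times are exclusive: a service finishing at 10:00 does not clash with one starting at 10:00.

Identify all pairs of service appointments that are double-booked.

Sorted by start: OP14, OP16, OP15, OP17, OP18, OP20, OP19, OP21.
OP16 starts exactly when OP14 ends (back-to-back, no overlap) — done with OP14.
OP15 starts exactly when OP16 ends (back-to-back, no overlap) — done with OP16.
OP17 starts after OP15 ends — done with OP15.
OP18 starts before OP17 ends → OP17 and OP18 overlap.
OP20 starts after OP17 ends — done with OP17.
OP20 starts after OP18 ends — done with OP18.
OP19 starts before OP20 ends → OP20 and OP19 overlap.
OP21 starts after OP20 ends.
OP21 starts before OP19 ends → OP19 and OP21 overlap.

OP17 & OP18, OP19 & OP20, OP19 & OP21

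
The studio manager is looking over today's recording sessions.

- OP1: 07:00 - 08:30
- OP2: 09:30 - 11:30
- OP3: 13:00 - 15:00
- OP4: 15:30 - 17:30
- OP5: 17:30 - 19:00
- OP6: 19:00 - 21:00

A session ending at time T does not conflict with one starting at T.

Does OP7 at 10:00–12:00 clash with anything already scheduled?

OP1: ends 08:30 at or before OP7 starts 10:00 → clear.
OP2: starts 09:30 before OP7 ends 12:00, and ends 11:30 after OP7 starts 10:00 → overlap.
OP3: starts 13:00 at or after OP7 ends 12:00 → clear.
OP4: starts 15:30 at or after OP7 ends 12:00 → clear.
OP5: starts 17:30 at or after OP7 ends 12:00 → clear.
OP6: starts 19:00 at or after OP7 ends 12:00 → clear.
OP7 overlaps OP2.

Yes — it overlaps OP2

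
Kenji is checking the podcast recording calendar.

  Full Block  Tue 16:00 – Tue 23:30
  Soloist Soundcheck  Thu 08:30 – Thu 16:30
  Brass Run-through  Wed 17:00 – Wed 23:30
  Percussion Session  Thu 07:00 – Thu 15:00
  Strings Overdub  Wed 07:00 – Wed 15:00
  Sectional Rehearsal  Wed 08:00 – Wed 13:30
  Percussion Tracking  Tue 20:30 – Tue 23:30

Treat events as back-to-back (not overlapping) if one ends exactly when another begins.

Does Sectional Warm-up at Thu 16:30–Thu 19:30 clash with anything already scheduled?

No — it doesn't clash with anything

Full Block: ends Tue 23:30 at or before Sectional Warm-up starts Thu 16:30 → clear.
Percussion Tracking: ends Tue 23:30 at or before Sectional Warm-up starts Thu 16:30 → clear.
Strings Overdub: ends Wed 15:00 at or before Sectional Warm-up starts Thu 16:30 → clear.
Sectional Rehearsal: ends Wed 13:30 at or before Sectional Warm-up starts Thu 16:30 → clear.
Brass Run-through: ends Wed 23:30 at or before Sectional Warm-up starts Thu 16:30 → clear.
Percussion Session: ends Thu 15:00 at or before Sectional Warm-up starts Thu 16:30 → clear.
Soloist Soundcheck: ends Thu 16:30 at or before Sectional Warm-up starts Thu 16:30 → clear.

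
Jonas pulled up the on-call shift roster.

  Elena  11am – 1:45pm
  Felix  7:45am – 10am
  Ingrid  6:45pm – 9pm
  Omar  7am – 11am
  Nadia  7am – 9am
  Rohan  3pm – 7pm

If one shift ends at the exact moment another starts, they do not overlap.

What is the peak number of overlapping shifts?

Sort all start/end points and keep a running count:
7am start Nadia → 1
7am start Omar → 2
7:45am start Felix → 3
9am end Nadia → 2
10am end Felix → 1
11am end Omar → 0
11am start Elena → 1
1:45pm end Elena → 0
3pm start Rohan → 1
6:45pm start Ingrid → 2
7pm end Rohan → 1
9pm end Ingrid → 0
Peak is 3, at 7:45am (Felix, Nadia, Omar).

3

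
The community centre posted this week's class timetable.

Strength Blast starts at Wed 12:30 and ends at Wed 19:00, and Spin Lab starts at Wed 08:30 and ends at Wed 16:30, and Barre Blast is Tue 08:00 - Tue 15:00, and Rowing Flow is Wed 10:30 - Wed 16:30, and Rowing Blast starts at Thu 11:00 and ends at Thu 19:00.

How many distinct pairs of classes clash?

3

Sorted by start: Barre Blast, Spin Lab, Rowing Flow, Strength Blast, Rowing Blast.
Spin Lab starts after Barre Blast ends, so Barre Blast has no further overlaps.
Rowing Flow starts before Spin Lab ends → Spin Lab and Rowing Flow overlap.
Strength Blast starts before Spin Lab ends → Spin Lab and Strength Blast overlap.
Rowing Blast starts after Spin Lab ends.
Strength Blast starts before Rowing Flow ends → Rowing Flow and Strength Blast overlap.
Rowing Blast starts after Rowing Flow ends.
Rowing Blast starts after Strength Blast ends.
Overlapping pairs: Rowing Flow & Spin Lab, Rowing Flow & Strength Blast, Spin Lab & Strength Blast — 3 in total.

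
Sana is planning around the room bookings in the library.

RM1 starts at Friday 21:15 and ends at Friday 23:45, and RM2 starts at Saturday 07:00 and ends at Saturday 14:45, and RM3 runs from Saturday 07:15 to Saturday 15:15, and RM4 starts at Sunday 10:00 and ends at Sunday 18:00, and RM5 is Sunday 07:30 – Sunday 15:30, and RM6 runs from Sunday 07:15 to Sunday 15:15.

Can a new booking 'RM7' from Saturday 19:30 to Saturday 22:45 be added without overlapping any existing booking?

RM1: ends Friday 23:45 at or before RM7 starts Saturday 19:30 → clear.
RM2: ends Saturday 14:45 at or before RM7 starts Saturday 19:30 → clear.
RM3: ends Saturday 15:15 at or before RM7 starts Saturday 19:30 → clear.
RM6: starts Sunday 07:15 at or after RM7 ends Saturday 22:45 → clear.
RM5: starts Sunday 07:30 at or after RM7 ends Saturday 22:45 → clear.
RM4: starts Sunday 10:00 at or after RM7 ends Saturday 22:45 → clear.

Yes — the slot is free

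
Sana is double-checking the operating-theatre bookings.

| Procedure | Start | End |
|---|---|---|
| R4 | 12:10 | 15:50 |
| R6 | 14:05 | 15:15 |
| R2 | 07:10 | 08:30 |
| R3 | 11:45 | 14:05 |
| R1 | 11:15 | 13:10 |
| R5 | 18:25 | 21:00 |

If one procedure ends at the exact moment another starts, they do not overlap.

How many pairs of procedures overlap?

Sorted by start: R2, R1, R3, R4, R6, R5.
R1 starts after R2 ends; R2 is clear from here.
R3 starts before R1 ends → R1 and R3 overlap.
R4 starts before R1 ends → R1 and R4 overlap.
R6 starts after R1 ends; R1 is clear from here.
R4 starts before R3 ends → R3 and R4 overlap.
R6 starts exactly when R3 ends (back-to-back, no overlap); R3 is clear from here.
R6 starts before R4 ends → R4 and R6 overlap.
R5 starts after R4 ends.
R5 starts after R6 ends.
Overlapping pairs: R1 & R3, R1 & R4, R3 & R4, R4 & R6 — 4 in total.

4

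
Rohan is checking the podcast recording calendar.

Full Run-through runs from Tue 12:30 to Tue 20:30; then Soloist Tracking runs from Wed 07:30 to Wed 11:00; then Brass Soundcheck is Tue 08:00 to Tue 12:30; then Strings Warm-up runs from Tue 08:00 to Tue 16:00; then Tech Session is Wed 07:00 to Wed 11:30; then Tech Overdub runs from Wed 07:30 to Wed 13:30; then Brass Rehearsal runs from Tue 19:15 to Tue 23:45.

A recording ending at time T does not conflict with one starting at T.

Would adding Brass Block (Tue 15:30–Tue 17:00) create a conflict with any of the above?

Strings Warm-up: starts Tue 08:00 before Brass Block ends Tue 17:00, and ends Tue 16:00 after Brass Block starts Tue 15:30 → overlap.
Brass Soundcheck: ends Tue 12:30 at or before Brass Block starts Tue 15:30 → clear.
Full Run-through: starts Tue 12:30 before Brass Block ends Tue 17:00, and ends Tue 20:30 after Brass Block starts Tue 15:30 → overlap.
Brass Rehearsal: starts Tue 19:15 at or after Brass Block ends Tue 17:00 → clear.
Tech Session: starts Wed 07:00 at or after Brass Block ends Tue 17:00 → clear.
Soloist Tracking: starts Wed 07:30 at or after Brass Block ends Tue 17:00 → clear.
Tech Overdub: starts Wed 07:30 at or after Brass Block ends Tue 17:00 → clear.
Brass Block overlaps Strings Warm-up, Full Run-through.

Yes — it overlaps Full Run-through, Strings Warm-up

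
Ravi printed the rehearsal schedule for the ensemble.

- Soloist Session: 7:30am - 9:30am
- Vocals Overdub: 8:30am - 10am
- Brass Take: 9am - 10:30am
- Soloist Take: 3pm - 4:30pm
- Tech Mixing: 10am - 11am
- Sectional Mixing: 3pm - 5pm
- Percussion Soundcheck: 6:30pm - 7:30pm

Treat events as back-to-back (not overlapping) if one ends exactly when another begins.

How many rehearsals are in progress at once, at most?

3

Sort all start/end points and keep a running count:
7:30am start Soloist Session → 1
8:30am start Vocals Overdub → 2
9am start Brass Take → 3
9:30am end Soloist Session → 2
10am end Vocals Overdub → 1
10am start Tech Mixing → 2
10:30am end Brass Take → 1
11am end Tech Mixing → 0
3pm start Sectional Mixing → 1
3pm start Soloist Take → 2
4:30pm end Soloist Take → 1
5pm end Sectional Mixing → 0
6:30pm start Percussion Soundcheck → 1
7:30pm end Percussion Soundcheck → 0
Peak is 3, at 9am (Brass Take, Soloist Session, Vocals Overdub).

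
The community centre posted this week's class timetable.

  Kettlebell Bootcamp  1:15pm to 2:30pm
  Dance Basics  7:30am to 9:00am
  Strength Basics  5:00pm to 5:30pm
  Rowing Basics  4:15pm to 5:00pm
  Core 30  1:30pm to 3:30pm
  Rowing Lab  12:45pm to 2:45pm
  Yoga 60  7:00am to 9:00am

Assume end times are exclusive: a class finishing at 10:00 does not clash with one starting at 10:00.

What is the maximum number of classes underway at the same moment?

3

Sort all start/end points and keep a running count:
7:00am start Yoga 60 → 1
7:30am start Dance Basics → 2
9:00am end Dance Basics → 1
9:00am end Yoga 60 → 0
12:45pm start Rowing Lab → 1
1:15pm start Kettlebell Bootcamp → 2
1:30pm start Core 30 → 3
2:30pm end Kettlebell Bootcamp → 2
2:45pm end Rowing Lab → 1
3:30pm end Core 30 → 0
4:15pm start Rowing Basics → 1
5:00pm end Rowing Basics → 0
5:00pm start Strength Basics → 1
5:30pm end Strength Basics → 0
Peak is 3, at 1:30pm (Core 30, Kettlebell Bootcamp, Rowing Lab).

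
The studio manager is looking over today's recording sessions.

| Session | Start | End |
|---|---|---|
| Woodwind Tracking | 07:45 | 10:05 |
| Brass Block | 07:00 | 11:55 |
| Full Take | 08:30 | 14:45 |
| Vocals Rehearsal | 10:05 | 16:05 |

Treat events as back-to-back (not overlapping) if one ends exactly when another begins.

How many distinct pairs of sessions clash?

5

Sorted by start: Brass Block, Woodwind Tracking, Full Take, Vocals Rehearsal.
Woodwind Tracking starts before Brass Block ends → Brass Block and Woodwind Tracking overlap.
Full Take starts before Brass Block ends → Brass Block and Full Take overlap.
Vocals Rehearsal starts before Brass Block ends → Brass Block and Vocals Rehearsal overlap.
Full Take starts before Woodwind Tracking ends → Woodwind Tracking and Full Take overlap.
Vocals Rehearsal starts exactly when Woodwind Tracking ends (back-to-back, no overlap).
Vocals Rehearsal starts before Full Take ends → Full Take and Vocals Rehearsal overlap.
Overlapping pairs: Brass Block & Full Take, Brass Block & Vocals Rehearsal, Brass Block & Woodwind Tracking, Full Take & Vocals Rehearsal, Full Take & Woodwind Tracking — 5 in total.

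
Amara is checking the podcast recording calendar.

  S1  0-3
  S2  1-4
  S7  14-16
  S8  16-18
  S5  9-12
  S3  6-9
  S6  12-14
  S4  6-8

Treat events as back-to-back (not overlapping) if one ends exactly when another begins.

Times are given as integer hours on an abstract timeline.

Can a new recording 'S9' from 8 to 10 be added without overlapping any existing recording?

S1: ends 3 at or before S9 starts 8 → clear.
S2: ends 4 at or before S9 starts 8 → clear.
S3: starts 6 before S9 ends 10, and ends 9 after S9 starts 8 → overlap.
S4: ends 8 at or before S9 starts 8 → clear.
S5: starts 9 before S9 ends 10, and ends 12 after S9 starts 8 → overlap.
S6: starts 12 at or after S9 ends 10 → clear.
S7: starts 14 at or after S9 ends 10 → clear.
S8: starts 16 at or after S9 ends 10 → clear.
S9 overlaps S3, S5.

No — it overlaps S3, S5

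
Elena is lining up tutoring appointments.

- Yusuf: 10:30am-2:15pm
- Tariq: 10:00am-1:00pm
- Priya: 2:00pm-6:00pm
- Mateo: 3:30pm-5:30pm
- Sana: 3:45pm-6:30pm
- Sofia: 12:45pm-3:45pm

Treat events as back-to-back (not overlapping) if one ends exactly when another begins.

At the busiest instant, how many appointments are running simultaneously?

Sort all start/end points and keep a running count:
10:00am start Tariq → 1
10:30am start Yusuf → 2
12:45pm start Sofia → 3
1:00pm end Tariq → 2
2:00pm start Priya → 3
2:15pm end Yusuf → 2
3:30pm start Mateo → 3
3:45pm end Sofia → 2
3:45pm start Sana → 3
5:30pm end Mateo → 2
6:00pm end Priya → 1
6:30pm end Sana → 0
Peak is 3, at 12:45pm (Sofia, Tariq, Yusuf).

3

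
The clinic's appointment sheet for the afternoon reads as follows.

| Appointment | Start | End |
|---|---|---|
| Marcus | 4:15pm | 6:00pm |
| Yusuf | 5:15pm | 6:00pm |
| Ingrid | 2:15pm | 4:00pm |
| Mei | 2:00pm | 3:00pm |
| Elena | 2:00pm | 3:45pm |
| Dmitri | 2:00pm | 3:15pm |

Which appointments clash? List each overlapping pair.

Dmitri & Elena, Dmitri & Ingrid, Dmitri & Mei, Elena & Ingrid, Elena & Mei, Ingrid & Mei, Marcus & Yusuf

Check each pair: they overlap iff neither finishes before the other starts.
Sorted by start: Mei, Elena, Dmitri, Ingrid, Marcus, Yusuf.
Elena starts before Mei ends → Mei and Elena overlap.
Dmitri starts before Mei ends → Mei and Dmitri overlap.
Ingrid starts before Mei ends → Mei and Ingrid overlap.
Marcus starts after Mei ends; Mei is clear from here.
Dmitri starts before Elena ends → Elena and Dmitri overlap.
Ingrid starts before Elena ends → Elena and Ingrid overlap.
Marcus starts after Elena ends; Elena is clear from here.
Ingrid starts before Dmitri ends → Dmitri and Ingrid overlap.
Marcus starts after Dmitri ends; Dmitri is clear from here.
Marcus starts after Ingrid ends; Ingrid is clear from here.
Yusuf starts before Marcus ends → Marcus and Yusuf overlap.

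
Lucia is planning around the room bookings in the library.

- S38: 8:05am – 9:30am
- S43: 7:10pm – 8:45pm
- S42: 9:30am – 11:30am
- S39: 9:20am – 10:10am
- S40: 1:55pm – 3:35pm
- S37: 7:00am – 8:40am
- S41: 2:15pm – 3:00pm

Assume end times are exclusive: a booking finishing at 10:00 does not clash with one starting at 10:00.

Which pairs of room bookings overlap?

Sorted by start: S37, S38, S39, S42, S40, S41, S43.
S38 starts before S37 ends → S37 and S38 overlap.
S39 starts after S37 ends — done with S37.
S39 starts before S38 ends → S38 and S39 overlap.
S42 starts exactly when S38 ends (back-to-back, no overlap) — done with S38.
S42 starts before S39 ends → S39 and S42 overlap.
S40 starts after S39 ends — done with S39.
S40 starts after S42 ends — done with S42.
S41 starts before S40 ends → S40 and S41 overlap.
S43 starts after S40 ends.
S43 starts after S41 ends.

S37 & S38, S38 & S39, S39 & S42, S40 & S41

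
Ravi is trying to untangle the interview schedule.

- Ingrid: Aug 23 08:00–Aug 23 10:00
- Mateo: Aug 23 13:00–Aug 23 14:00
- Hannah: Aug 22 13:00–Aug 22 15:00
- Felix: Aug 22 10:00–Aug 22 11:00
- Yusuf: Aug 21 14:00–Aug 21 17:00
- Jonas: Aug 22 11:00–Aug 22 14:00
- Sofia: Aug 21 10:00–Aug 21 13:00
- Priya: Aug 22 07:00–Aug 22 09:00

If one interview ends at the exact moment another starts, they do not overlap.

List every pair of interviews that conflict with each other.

Hannah & Jonas

Two intervals overlap when each starts before the other ends.
Sorted by start: Sofia, Yusuf, Priya, Felix, Jonas, Hannah, Ingrid, Mateo.
Yusuf starts after Sofia ends, so Sofia has no further overlaps.
Priya starts after Yusuf ends, so Yusuf has no further overlaps.
Felix starts after Priya ends, so Priya has no further overlaps.
Jonas starts exactly when Felix ends (back-to-back, no overlap), so Felix has no further overlaps.
Hannah starts before Jonas ends → Jonas and Hannah overlap.
Ingrid starts after Jonas ends, so Jonas has no further overlaps.
Ingrid starts after Hannah ends, so Hannah has no further overlaps.
Mateo starts after Ingrid ends.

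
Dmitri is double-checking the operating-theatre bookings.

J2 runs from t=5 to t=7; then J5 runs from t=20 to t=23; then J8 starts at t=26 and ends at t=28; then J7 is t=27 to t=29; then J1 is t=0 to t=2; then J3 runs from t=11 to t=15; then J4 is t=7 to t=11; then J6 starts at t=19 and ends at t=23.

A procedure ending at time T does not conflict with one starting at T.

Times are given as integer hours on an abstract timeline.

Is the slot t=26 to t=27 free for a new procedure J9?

No — it overlaps J8

J1: ends t=2 at or before J9 starts t=26 → clear.
J2: ends t=7 at or before J9 starts t=26 → clear.
J4: ends t=11 at or before J9 starts t=26 → clear.
J3: ends t=15 at or before J9 starts t=26 → clear.
J6: ends t=23 at or before J9 starts t=26 → clear.
J5: ends t=23 at or before J9 starts t=26 → clear.
J8: starts t=26 before J9 ends t=27, and ends t=28 after J9 starts t=26 → overlap.
J7: starts t=27 at or after J9 ends t=27 → clear.
J9 overlaps J8.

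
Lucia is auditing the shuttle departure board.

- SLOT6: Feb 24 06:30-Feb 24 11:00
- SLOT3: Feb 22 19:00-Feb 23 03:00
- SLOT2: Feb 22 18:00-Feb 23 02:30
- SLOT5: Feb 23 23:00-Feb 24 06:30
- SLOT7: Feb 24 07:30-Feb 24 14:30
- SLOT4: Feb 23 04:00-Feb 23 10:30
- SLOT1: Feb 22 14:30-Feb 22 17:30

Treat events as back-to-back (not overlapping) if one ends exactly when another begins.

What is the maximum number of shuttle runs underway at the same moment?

Walk through starts and ends in time order (an end at T is processed before a start at T):
Feb 22 14:30 start SLOT1 → 1
Feb 22 17:30 end SLOT1 → 0
Feb 22 18:00 start SLOT2 → 1
Feb 22 19:00 start SLOT3 → 2
Feb 23 02:30 end SLOT2 → 1
Feb 23 03:00 end SLOT3 → 0
Feb 23 04:00 start SLOT4 → 1
Feb 23 10:30 end SLOT4 → 0
Feb 23 23:00 start SLOT5 → 1
Feb 24 06:30 end SLOT5 → 0
Feb 24 06:30 start SLOT6 → 1
Feb 24 07:30 start SLOT7 → 2
Feb 24 11:00 end SLOT6 → 1
Feb 24 14:30 end SLOT7 → 0
Peak is 2, at Feb 22 19:00 (SLOT2, SLOT3).

2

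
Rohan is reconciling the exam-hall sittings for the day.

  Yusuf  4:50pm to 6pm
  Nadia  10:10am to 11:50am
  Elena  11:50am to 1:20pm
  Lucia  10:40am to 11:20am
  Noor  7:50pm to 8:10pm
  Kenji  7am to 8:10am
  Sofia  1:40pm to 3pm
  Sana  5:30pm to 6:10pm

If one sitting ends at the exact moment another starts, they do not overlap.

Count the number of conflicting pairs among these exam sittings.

2

Check each pair: they overlap iff neither finishes before the other starts.
Sorted by start: Kenji, Nadia, Lucia, Elena, Sofia, Yusuf, Sana, Noor.
Nadia starts after Kenji ends; Kenji is clear from here.
Lucia starts before Nadia ends → Nadia and Lucia overlap.
Elena starts exactly when Nadia ends (back-to-back, no overlap); Nadia is clear from here.
Elena starts after Lucia ends; Lucia is clear from here.
Sofia starts after Elena ends; Elena is clear from here.
Yusuf starts after Sofia ends; Sofia is clear from here.
Sana starts before Yusuf ends → Yusuf and Sana overlap.
Noor starts after Yusuf ends.
Noor starts after Sana ends.
Overlapping pairs: Lucia & Nadia, Sana & Yusuf — 2 in total.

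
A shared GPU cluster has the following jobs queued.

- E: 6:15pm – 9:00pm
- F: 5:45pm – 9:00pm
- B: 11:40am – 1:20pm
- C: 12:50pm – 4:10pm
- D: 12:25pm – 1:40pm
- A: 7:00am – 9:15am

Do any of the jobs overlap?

Sorted by start: A, B, D, C, F, E.
B starts after A ends, so A has no further overlaps.
D starts before B ends → B and D overlap.
That's a conflict, so the schedule is not conflict-free.

Yes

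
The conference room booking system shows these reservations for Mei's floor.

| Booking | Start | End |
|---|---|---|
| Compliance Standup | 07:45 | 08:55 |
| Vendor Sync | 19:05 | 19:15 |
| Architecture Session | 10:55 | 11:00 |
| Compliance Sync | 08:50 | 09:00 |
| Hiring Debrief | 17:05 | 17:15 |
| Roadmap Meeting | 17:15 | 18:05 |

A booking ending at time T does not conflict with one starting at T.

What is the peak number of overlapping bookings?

2

Walk through starts and ends in time order (an end at T is processed before a start at T):
07:45 start Compliance Standup → 1
08:50 start Compliance Sync → 2
08:55 end Compliance Standup → 1
09:00 end Compliance Sync → 0
10:55 start Architecture Session → 1
11:00 end Architecture Session → 0
17:05 start Hiring Debrief → 1
17:15 end Hiring Debrief → 0
17:15 start Roadmap Meeting → 1
18:05 end Roadmap Meeting → 0
19:05 start Vendor Sync → 1
19:15 end Vendor Sync → 0
Peak is 2, at 08:50 (Compliance Standup, Compliance Sync).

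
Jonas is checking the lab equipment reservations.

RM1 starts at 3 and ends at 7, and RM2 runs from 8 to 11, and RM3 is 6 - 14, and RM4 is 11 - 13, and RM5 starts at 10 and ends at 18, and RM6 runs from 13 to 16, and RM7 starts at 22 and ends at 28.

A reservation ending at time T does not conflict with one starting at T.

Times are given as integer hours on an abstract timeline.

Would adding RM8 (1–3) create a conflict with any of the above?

No — it doesn't clash with anything

RM1: starts 3 at or after RM8 ends 3 → clear.
RM3: starts 6 at or after RM8 ends 3 → clear.
RM2: starts 8 at or after RM8 ends 3 → clear.
RM5: starts 10 at or after RM8 ends 3 → clear.
RM4: starts 11 at or after RM8 ends 3 → clear.
RM6: starts 13 at or after RM8 ends 3 → clear.
RM7: starts 22 at or after RM8 ends 3 → clear.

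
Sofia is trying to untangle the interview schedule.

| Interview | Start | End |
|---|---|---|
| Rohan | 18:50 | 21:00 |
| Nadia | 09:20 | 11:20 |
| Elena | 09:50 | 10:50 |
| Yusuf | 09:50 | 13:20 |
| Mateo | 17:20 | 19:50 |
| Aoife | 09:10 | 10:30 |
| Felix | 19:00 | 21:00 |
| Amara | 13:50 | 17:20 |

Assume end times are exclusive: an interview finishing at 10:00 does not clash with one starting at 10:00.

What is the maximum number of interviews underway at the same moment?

4

Sort all start/end points and keep a running count:
09:10 start Aoife → 1
09:20 start Nadia → 2
09:50 start Elena → 3
09:50 start Yusuf → 4
10:30 end Aoife → 3
10:50 end Elena → 2
11:20 end Nadia → 1
13:20 end Yusuf → 0
13:50 start Amara → 1
17:20 end Amara → 0
17:20 start Mateo → 1
18:50 start Rohan → 2
19:00 start Felix → 3
19:50 end Mateo → 2
21:00 end Felix → 1
21:00 end Rohan → 0
Peak is 4, at 09:50 (Aoife, Elena, Nadia, Yusuf).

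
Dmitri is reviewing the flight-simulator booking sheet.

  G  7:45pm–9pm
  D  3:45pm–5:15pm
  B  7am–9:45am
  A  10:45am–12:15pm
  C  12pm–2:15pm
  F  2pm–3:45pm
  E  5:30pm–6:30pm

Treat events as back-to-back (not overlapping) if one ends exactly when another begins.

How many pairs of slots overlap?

Sorted by start: B, A, C, F, D, E, G.
A starts after B ends, so nothing later overlaps B either.
C starts before A ends → A and C overlap.
F starts after A ends, so nothing later overlaps A either.
F starts before C ends → C and F overlap.
D starts after C ends, so nothing later overlaps C either.
D starts exactly when F ends (back-to-back, no overlap), so nothing later overlaps F either.
E starts after D ends, so nothing later overlaps D either.
G starts after E ends.
Overlapping pairs: A & C, C & F — 2 in total.

2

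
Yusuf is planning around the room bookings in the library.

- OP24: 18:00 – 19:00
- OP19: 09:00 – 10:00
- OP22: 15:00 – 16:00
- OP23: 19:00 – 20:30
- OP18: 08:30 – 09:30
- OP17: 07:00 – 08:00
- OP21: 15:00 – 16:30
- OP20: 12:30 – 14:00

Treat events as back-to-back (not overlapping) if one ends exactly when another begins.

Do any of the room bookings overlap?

Yes

Sorted by start: OP17, OP18, OP19, OP20, OP21, OP22, OP24, OP23.
OP18 starts after OP17 ends, so OP17 has no further overlaps.
OP19 starts before OP18 ends → OP18 and OP19 overlap.
That's a conflict, so the schedule is not conflict-free.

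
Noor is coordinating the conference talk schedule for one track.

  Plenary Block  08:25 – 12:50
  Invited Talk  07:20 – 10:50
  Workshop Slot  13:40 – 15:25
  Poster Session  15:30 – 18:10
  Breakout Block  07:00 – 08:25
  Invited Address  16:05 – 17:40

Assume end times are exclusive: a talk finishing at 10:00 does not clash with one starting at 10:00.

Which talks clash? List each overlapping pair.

Breakout Block & Invited Talk, Invited Address & Poster Session, Invited Talk & Plenary Block

Sorted by start: Breakout Block, Invited Talk, Plenary Block, Workshop Slot, Poster Session, Invited Address.
Invited Talk starts before Breakout Block ends → Breakout Block and Invited Talk overlap.
Plenary Block starts exactly when Breakout Block ends (back-to-back, no overlap), so nothing later overlaps Breakout Block either.
Plenary Block starts before Invited Talk ends → Invited Talk and Plenary Block overlap.
Workshop Slot starts after Invited Talk ends, so nothing later overlaps Invited Talk either.
Workshop Slot starts after Plenary Block ends, so nothing later overlaps Plenary Block either.
Poster Session starts after Workshop Slot ends, so nothing later overlaps Workshop Slot either.
Invited Address starts before Poster Session ends → Poster Session and Invited Address overlap.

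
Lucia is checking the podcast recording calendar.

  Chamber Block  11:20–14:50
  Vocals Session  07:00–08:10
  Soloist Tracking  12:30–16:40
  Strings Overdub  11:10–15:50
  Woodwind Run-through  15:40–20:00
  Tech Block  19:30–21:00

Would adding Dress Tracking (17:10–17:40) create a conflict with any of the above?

Vocals Session: ends 08:10 at or before Dress Tracking starts 17:10 → clear.
Strings Overdub: ends 15:50 at or before Dress Tracking starts 17:10 → clear.
Chamber Block: ends 14:50 at or before Dress Tracking starts 17:10 → clear.
Soloist Tracking: ends 16:40 at or before Dress Tracking starts 17:10 → clear.
Woodwind Run-through: starts 15:40 before Dress Tracking ends 17:40, and ends 20:00 after Dress Tracking starts 17:10 → overlap.
Tech Block: starts 19:30 at or after Dress Tracking ends 17:40 → clear.
Dress Tracking overlaps Woodwind Run-through.

Yes — it overlaps Woodwind Run-through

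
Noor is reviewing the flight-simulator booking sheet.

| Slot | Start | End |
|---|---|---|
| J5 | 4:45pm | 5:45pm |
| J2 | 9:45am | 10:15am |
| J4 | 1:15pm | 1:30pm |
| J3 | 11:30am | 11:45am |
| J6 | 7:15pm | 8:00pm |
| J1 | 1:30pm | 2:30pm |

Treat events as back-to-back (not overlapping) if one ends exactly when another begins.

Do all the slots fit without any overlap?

Sorted by start: J2, J3, J4, J1, J5, J6.
J3 starts after J2 ends; J2 is clear from here.
J4 starts after J3 ends; J3 is clear from here.
J1 starts exactly when J4 ends (back-to-back, no overlap); J4 is clear from here.
J5 starts after J1 ends; J1 is clear from here.
J6 starts after J5 ends.
Every pair is clear; the schedule has no overlaps.

Yes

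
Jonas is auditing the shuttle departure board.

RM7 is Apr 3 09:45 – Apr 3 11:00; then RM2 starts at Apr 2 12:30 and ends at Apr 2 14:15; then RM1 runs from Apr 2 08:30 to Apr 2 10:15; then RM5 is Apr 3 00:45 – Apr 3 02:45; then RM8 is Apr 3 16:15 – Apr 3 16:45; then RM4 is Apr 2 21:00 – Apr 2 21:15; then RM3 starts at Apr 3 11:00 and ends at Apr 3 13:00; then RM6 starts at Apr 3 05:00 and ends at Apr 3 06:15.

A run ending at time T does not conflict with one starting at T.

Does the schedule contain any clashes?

Sorted by start: RM1, RM2, RM4, RM5, RM6, RM7, RM3, RM8.
RM2 starts after RM1 ends; RM1 is clear from here.
RM4 starts after RM2 ends; RM2 is clear from here.
RM5 starts after RM4 ends; RM4 is clear from here.
RM6 starts after RM5 ends; RM5 is clear from here.
RM7 starts after RM6 ends; RM6 is clear from here.
RM3 starts exactly when RM7 ends (back-to-back, no overlap); RM7 is clear from here.
RM8 starts after RM3 ends.
Every pair is clear; the schedule has no overlaps.

No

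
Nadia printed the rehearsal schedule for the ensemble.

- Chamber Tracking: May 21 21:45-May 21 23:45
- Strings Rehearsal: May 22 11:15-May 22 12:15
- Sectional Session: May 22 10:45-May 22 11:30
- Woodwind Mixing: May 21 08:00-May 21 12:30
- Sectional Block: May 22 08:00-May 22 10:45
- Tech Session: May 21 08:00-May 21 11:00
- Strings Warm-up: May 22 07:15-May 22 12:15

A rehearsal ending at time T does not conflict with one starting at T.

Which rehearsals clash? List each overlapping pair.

Sectional Block & Strings Warm-up, Sectional Session & Strings Rehearsal, Sectional Session & Strings Warm-up, Strings Rehearsal & Strings Warm-up, Tech Session & Woodwind Mixing

Sorted by start: Tech Session, Woodwind Mixing, Chamber Tracking, Strings Warm-up, Sectional Block, Sectional Session, Strings Rehearsal.
Woodwind Mixing starts before Tech Session ends → Tech Session and Woodwind Mixing overlap.
Chamber Tracking starts after Tech Session ends — done with Tech Session.
Chamber Tracking starts after Woodwind Mixing ends — done with Woodwind Mixing.
Strings Warm-up starts after Chamber Tracking ends — done with Chamber Tracking.
Sectional Block starts before Strings Warm-up ends → Strings Warm-up and Sectional Block overlap.
Sectional Session starts before Strings Warm-up ends → Strings Warm-up and Sectional Session overlap.
Strings Rehearsal starts before Strings Warm-up ends → Strings Warm-up and Strings Rehearsal overlap.
Sectional Session starts exactly when Sectional Block ends (back-to-back, no overlap) — done with Sectional Block.
Strings Rehearsal starts before Sectional Session ends → Sectional Session and Strings Rehearsal overlap.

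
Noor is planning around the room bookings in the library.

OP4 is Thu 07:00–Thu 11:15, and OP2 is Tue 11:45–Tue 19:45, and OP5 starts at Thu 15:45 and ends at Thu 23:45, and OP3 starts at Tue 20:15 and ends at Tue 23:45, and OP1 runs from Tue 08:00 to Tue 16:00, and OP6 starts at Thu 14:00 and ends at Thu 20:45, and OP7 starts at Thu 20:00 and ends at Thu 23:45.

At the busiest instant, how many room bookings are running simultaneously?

3

Sweep the timeline, counting +1 at each start and −1 at each end (ends before starts at a tie):
Tue 08:00 start OP1 → 1
Tue 11:45 start OP2 → 2
Tue 16:00 end OP1 → 1
Tue 19:45 end OP2 → 0
Tue 20:15 start OP3 → 1
Tue 23:45 end OP3 → 0
Thu 07:00 start OP4 → 1
Thu 11:15 end OP4 → 0
Thu 14:00 start OP6 → 1
Thu 15:45 start OP5 → 2
Thu 20:00 start OP7 → 3
Thu 20:45 end OP6 → 2
Thu 23:45 end OP5 → 1
Thu 23:45 end OP7 → 0
Peak is 3, at Thu 20:00 (OP5, OP6, OP7).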